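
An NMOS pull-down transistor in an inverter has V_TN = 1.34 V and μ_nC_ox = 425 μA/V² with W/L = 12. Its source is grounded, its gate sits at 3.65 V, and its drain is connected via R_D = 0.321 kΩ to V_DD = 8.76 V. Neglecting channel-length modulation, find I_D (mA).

I_D = 13.6 mA

V_GS = V_G = 3.65 V, so V_ov = 3.65 − 1.34 = 2.31 V.
k_n = μ_nC_ox · (W/L) = 5.1 mA/V².
Assume saturation: I_D = ½ k_n V_ov² = 0.5 × 5.1 × 2.31² = 13.6 mA, giving V_DS = V_DD − I_D R_D = 8.76 − 13.6 × 0.321 = 4.39 V.
V_DS = 4.39 V ≥ V_ov = 2.31 V, confirming saturation.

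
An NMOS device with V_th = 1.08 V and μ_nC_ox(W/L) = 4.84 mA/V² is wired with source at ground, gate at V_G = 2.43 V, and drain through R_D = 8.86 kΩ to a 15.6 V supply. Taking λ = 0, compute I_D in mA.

V_GS = V_G = 2.43 V, so V_ov = 2.43 − 1.08 = 1.35 V.
Assume saturation: I_D = ½ k_n V_ov² = 0.5 × 4.84 × 1.35² = 4.41 mA, giving V_DS = V_DD − I_D R_D = 15.6 − 4.41 × 8.86 = -23.5 V.
But -23.5 V < V_ov = 1.35 V, so the device is actually in triode.
In triode I_D = k_n[V_ov V_DS − ½ V_DS²] and I_D = (V_DD − V_DS)/R_D. Equating: 21.4 V_DS² − 58.89 V_DS + 15.6 = 0, giving V_DS = 0.297 V (the root below V_ov).
I_D = (15.6 − 0.297) / 8.86 = 1.73 mA.

I_D = 1.73 mA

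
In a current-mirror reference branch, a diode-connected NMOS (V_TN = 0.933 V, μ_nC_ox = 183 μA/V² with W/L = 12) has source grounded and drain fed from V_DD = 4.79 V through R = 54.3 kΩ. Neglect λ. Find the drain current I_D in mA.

I_D = 0.0665 mA

With gate tied to drain, V_GS = V_DS ≥ V_GS − V_TN, so the device is in saturation.
k_n = μ_nC_ox · (W/L) = 2.196 mA/V².
KCL at the drain: ½ k_n (V_GS − V_TN)² = (V_DD − V_GS)/R.
Let x = V_GS − 0.933. Then 59.6 x² + x − 3.857 = 0, giving x = 0.246 V (positive root), so V_GS = 1.18 V.
I_D = (V_DD − V_GS)/R = (4.79 − 1.18) / 54.3 = 0.0665 mA.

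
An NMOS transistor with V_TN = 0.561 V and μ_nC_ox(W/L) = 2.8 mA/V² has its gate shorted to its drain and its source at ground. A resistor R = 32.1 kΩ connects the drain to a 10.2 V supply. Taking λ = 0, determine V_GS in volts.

With gate tied to drain, V_GS = V_DS ≥ V_GS − V_TN, so the device is in saturation.
KCL at the drain: ½ k_n (V_GS − V_TN)² = (V_DD − V_GS)/R.
Let x = V_GS − 0.561. Then 44.9 x² + x − 9.639 = 0, giving x = 0.452 V (positive root), so V_GS = 1.01 V.
I_D = (V_DD − V_GS)/R = (10.2 − 1.01) / 32.1 = 0.286 mA.

V_GS = 1.01 V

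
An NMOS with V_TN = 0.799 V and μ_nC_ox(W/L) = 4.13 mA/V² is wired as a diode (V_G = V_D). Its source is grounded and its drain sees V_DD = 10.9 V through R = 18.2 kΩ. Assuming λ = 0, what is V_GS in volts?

V_GS = 1.30 V

With gate tied to drain, V_GS = V_DS ≥ V_GS − V_TN, so the device is in saturation.
KCL at the drain: ½ k_n (V_GS − V_TN)² = (V_DD − V_GS)/R.
Let x = V_GS − 0.799. Then 37.6 x² + x − 10.1 = 0, giving x = 0.505 V (positive root), so V_GS = 1.3 V.
I_D = (V_DD − V_GS)/R = (10.9 − 1.3) / 18.2 = 0.527 mA.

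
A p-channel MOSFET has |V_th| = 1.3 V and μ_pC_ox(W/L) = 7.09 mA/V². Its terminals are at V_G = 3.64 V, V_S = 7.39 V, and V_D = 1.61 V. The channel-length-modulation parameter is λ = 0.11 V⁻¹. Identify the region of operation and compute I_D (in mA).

V_SG = V_S − V_G = 7.39 − 3.64 = 3.75 V; V_SD = V_S − V_D = 7.39 − 1.61 = 5.78 V.
V_ov = V_SG − |V_th| = 3.75 − 1.3 = 2.45 V.
Since V_SD = 5.78 V ≥ V_ov = 2.45 V, the device is in saturation.
I_D = ½ k_p V_ov² (1 + λ V_SD) = 0.5 × 7.09 × 2.45² × (1 + 0.11 × 5.78) = 34.8 mA.

Saturation; I_D = 34.8 mA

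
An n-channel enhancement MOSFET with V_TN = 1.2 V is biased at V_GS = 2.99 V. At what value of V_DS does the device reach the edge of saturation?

V_DS,sat = 1.79 V

The boundary between triode and saturation is V_DS = V_GS − V_TN = V_ov.
V_ov = 2.99 − 1.2 = 1.79 V.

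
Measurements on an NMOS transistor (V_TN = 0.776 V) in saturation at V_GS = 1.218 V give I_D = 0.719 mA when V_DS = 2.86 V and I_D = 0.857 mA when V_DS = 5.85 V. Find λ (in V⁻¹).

λ = 0.0786 V⁻¹

With V_GS fixed, I_D ∝ (1 + λ V_DS) in saturation, so I_D2/I_D1 = (1 + λ V_DS2)/(1 + λ V_DS1).
0.857/0.719 = 1.192 = (1 + 5.85 λ)/(1 + 2.86 λ).
Solving: λ (I_D1 V_DS2 − I_D2 V_DS1) = I_D2 − I_D1, so λ = (0.857 − 0.719) / (0.719 × 5.85 − 0.857 × 2.86) = 0.138 / 1.76 = 0.0786 V⁻¹.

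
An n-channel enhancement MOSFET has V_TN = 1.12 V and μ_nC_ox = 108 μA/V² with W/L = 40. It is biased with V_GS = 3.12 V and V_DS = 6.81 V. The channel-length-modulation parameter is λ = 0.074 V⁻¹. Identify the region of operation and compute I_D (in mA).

Saturation; I_D = 13.0 mA

k_n = μ_nC_ox · (W/L) = 4.32 mA/V².
V_ov = V_GS − V_TN = 3.12 − 1.12 = 2 V.
Since V_DS = 6.81 V ≥ V_ov = 2 V, the device is in saturation.
I_D = ½ k_n V_ov² (1 + λ V_DS) = 0.5 × 4.32 × 2² × (1 + 0.074 × 6.81) = 13 mA.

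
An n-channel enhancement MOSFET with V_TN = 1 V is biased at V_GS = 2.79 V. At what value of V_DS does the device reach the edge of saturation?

V_DS,sat = 1.79 V

The boundary between triode and saturation is V_DS = V_GS − V_TN = V_ov.
V_ov = 2.79 − 1 = 1.79 V.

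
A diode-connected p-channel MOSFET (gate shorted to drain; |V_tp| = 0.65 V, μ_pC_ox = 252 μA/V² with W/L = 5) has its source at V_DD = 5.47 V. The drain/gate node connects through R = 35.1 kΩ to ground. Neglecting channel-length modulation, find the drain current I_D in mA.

I_D = 0.125 mA

With gate tied to drain, V_SG = V_SD ≥ V_SG − |V_tp|, so the device is in saturation.
k_p = μ_pC_ox · (W/L) = 1.26 mA/V².
KCL at the drain: ½ k_p (V_SG − |V_tp|)² = (V_DD − V_SG)/R.
Let x = V_SG − 0.65. Then 22.1 x² + x − 4.82 = 0, giving x = 0.445 V (positive root), so V_SG = 1.09 V.
I_D = (V_DD − V_SG)/R = (5.47 − 1.09) / 35.1 = 0.125 mA.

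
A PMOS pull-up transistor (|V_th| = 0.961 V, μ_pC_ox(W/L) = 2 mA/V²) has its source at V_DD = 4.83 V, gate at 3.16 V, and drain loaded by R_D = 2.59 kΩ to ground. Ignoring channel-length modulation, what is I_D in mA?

I_D = 0.503 mA

V_SG = V_DD − V_G = 4.83 − 3.16 = 1.67 V, so V_ov = 1.67 − 0.961 = 0.709 V.
Assume saturation: I_D = ½ k_p V_ov² = 0.5 × 2 × 0.709² = 0.503 mA, giving V_SD = V_DD − I_D R_D = 4.83 − 0.503 × 2.59 = 3.53 V.
V_SD = 3.53 V ≥ V_ov = 0.709 V, confirming saturation.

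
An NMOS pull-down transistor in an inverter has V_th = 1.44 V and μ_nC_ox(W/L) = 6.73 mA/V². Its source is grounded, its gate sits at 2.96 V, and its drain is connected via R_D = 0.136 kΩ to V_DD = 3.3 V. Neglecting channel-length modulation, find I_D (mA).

I_D = 7.77 mA

V_GS = V_G = 2.96 V, so V_ov = 2.96 − 1.44 = 1.52 V.
Assume saturation: I_D = ½ k_n V_ov² = 0.5 × 6.73 × 1.52² = 7.77 mA, giving V_DS = V_DD − I_D R_D = 3.3 − 7.77 × 0.136 = 2.24 V.
V_DS = 2.24 V ≥ V_ov = 1.52 V, confirming saturation.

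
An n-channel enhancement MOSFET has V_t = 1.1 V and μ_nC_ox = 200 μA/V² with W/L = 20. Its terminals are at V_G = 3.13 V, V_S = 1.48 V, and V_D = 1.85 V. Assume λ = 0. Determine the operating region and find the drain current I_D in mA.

V_GS = V_G − V_S = 3.13 − 1.48 = 1.65 V; V_DS = V_D − V_S = 1.85 − 1.48 = 0.37 V.
k_n = μ_nC_ox · (W/L) = 4 mA/V².
V_ov = V_GS − V_t = 1.65 − 1.1 = 0.55 V.
Since V_DS = 0.37 V < V_ov = 0.55 V, the device is in the triode region.
I_D = k_n [V_ov · V_DS − ½ V_DS²] = 4 × [0.55 × 0.37 − 0.5 × 0.37²] = 0.54 mA.

Triode; I_D = 0.540 mA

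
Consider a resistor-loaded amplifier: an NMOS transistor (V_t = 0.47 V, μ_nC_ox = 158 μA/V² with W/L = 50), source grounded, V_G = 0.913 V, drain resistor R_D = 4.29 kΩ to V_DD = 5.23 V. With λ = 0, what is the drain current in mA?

V_GS = V_G = 0.913 V, so V_ov = 0.913 − 0.47 = 0.443 V.
k_n = μ_nC_ox · (W/L) = 7.9 mA/V².
Assume saturation: I_D = ½ k_n V_ov² = 0.5 × 7.9 × 0.443² = 0.775 mA, giving V_DS = V_DD − I_D R_D = 5.23 − 0.775 × 4.29 = 1.9 V.
V_DS = 1.9 V ≥ V_ov = 0.443 V, confirming saturation.

I_D = 0.775 mA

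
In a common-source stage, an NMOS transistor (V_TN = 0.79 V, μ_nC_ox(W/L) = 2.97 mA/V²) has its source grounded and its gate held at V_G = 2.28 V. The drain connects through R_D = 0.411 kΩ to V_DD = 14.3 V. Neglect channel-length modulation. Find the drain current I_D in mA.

V_GS = V_G = 2.28 V, so V_ov = 2.28 − 0.79 = 1.49 V.
Assume saturation: I_D = ½ k_n V_ov² = 0.5 × 2.97 × 1.49² = 3.3 mA, giving V_DS = V_DD − I_D R_D = 14.3 − 3.3 × 0.411 = 12.9 V.
V_DS = 12.9 V ≥ V_ov = 1.49 V, confirming saturation.

I_D = 3.30 mA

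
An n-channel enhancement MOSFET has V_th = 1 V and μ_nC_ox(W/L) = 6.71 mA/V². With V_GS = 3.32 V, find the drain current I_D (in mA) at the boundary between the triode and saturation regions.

I_D = 18.1 mA

At the boundary V_DS = V_ov = V_GS − V_th = 3.32 − 1 = 2.32 V.
I_D = ½ k_n V_ov² = 0.5 × 6.71 × 2.32² = 18.1 mA.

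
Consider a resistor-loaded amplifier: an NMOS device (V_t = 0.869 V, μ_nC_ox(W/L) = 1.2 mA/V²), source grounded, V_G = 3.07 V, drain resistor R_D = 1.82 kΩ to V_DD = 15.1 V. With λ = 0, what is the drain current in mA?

V_GS = V_G = 3.07 V, so V_ov = 3.07 − 0.869 = 2.2 V.
Assume saturation: I_D = ½ k_n V_ov² = 0.5 × 1.2 × 2.2² = 2.91 mA, giving V_DS = V_DD − I_D R_D = 15.1 − 2.91 × 1.82 = 9.81 V.
V_DS = 9.81 V ≥ V_ov = 2.2 V, confirming saturation.

I_D = 2.91 mA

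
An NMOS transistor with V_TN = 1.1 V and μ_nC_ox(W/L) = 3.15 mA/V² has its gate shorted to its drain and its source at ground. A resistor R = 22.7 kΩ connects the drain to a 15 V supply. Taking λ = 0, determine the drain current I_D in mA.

I_D = 0.585 mA

With gate tied to drain, V_GS = V_DS ≥ V_GS − V_TN, so the device is in saturation.
KCL at the drain: ½ k_n (V_GS − V_TN)² = (V_DD − V_GS)/R.
Let x = V_GS − 1.1. Then 35.8 x² + x − 13.9 = 0, giving x = 0.61 V (positive root), so V_GS = 1.71 V.
I_D = (V_DD − V_GS)/R = (15 − 1.71) / 22.7 = 0.585 mA.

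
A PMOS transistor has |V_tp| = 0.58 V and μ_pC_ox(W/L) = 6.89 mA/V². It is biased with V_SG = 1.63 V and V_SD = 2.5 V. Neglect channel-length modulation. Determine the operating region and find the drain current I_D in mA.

Saturation; I_D = 3.80 mA

V_ov = V_SG − |V_tp| = 1.63 − 0.58 = 1.05 V.
Since V_SD = 2.5 V ≥ V_ov = 1.05 V, the device is in saturation.
I_D = ½ k_p V_ov² = 0.5 × 6.89 × 1.05² = 3.8 mA.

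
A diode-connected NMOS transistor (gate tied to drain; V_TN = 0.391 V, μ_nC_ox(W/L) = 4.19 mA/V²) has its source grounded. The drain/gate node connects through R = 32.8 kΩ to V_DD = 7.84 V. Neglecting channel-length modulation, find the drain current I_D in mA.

With gate tied to drain, V_GS = V_DS ≥ V_GS − V_TN, so the device is in saturation.
KCL at the drain: ½ k_n (V_GS − V_TN)² = (V_DD − V_GS)/R.
Let x = V_GS − 0.391. Then 68.7 x² + x − 7.449 = 0, giving x = 0.322 V (positive root), so V_GS = 0.713 V.
I_D = (V_DD − V_GS)/R = (7.84 − 0.713) / 32.8 = 0.217 mA.

I_D = 0.217 mA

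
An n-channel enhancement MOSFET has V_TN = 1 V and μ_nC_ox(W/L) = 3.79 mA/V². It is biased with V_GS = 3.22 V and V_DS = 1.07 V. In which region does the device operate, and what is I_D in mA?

V_ov = V_GS − V_TN = 3.22 − 1 = 2.22 V.
Since V_DS = 1.07 V < V_ov = 2.22 V, the device is in the triode region.
I_D = k_n [V_ov · V_DS − ½ V_DS²] = 3.79 × [2.22 × 1.07 − 0.5 × 1.07²] = 6.83 mA.

Triode; I_D = 6.83 mA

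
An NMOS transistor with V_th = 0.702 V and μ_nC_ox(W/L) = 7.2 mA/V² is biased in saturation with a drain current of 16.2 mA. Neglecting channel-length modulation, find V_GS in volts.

In saturation I_D = ½ k_n (V_GS − V_th)², so V_GS − V_th = √(2 I_D / k_n) = √(2 × 16.2 / 7.2) = 2.12 V.
V_GS = 0.702 + 2.12 = 2.82 V.

V_GS = 2.82 V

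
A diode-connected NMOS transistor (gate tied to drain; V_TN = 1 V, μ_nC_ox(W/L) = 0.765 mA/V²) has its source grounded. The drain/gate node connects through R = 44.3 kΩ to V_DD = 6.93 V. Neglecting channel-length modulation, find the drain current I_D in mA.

I_D = 0.121 mA

With gate tied to drain, V_GS = V_DS ≥ V_GS − V_TN, so the device is in saturation.
KCL at the drain: ½ k_n (V_GS − V_TN)² = (V_DD − V_GS)/R.
Let x = V_GS − 1. Then 16.9 x² + x − 5.93 = 0, giving x = 0.563 V (positive root), so V_GS = 1.56 V.
I_D = (V_DD − V_GS)/R = (6.93 − 1.56) / 44.3 = 0.121 mA.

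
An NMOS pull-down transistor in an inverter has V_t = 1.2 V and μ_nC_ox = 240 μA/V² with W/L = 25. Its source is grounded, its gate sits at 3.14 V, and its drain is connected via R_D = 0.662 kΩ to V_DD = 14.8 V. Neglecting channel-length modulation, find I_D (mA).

I_D = 11.3 mA

V_GS = V_G = 3.14 V, so V_ov = 3.14 − 1.2 = 1.94 V.
k_n = μ_nC_ox · (W/L) = 6 mA/V².
Assume saturation: I_D = ½ k_n V_ov² = 0.5 × 6 × 1.94² = 11.3 mA, giving V_DS = V_DD − I_D R_D = 14.8 − 11.3 × 0.662 = 7.33 V.
V_DS = 7.33 V ≥ V_ov = 1.94 V, confirming saturation.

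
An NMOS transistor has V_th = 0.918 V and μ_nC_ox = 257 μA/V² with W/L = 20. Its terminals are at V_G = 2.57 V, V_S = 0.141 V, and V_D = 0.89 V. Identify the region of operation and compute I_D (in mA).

Triode; I_D = 4.38 mA

V_GS = V_G − V_S = 2.57 − 0.141 = 2.43 V; V_DS = V_D − V_S = 0.89 − 0.141 = 0.749 V.
k_n = μ_nC_ox · (W/L) = 5.14 mA/V².
V_ov = V_GS − V_th = 2.43 − 0.918 = 1.51 V.
Since V_DS = 0.749 V < V_ov = 1.51 V, the device is in the triode region.
I_D = k_n [V_ov · V_DS − ½ V_DS²] = 5.14 × [1.51 × 0.749 − 0.5 × 0.749²] = 4.38 mA.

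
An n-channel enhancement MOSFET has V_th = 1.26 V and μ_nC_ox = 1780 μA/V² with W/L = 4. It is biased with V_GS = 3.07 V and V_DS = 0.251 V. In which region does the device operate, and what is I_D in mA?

k_n = μ_nC_ox · (W/L) = 7.12 mA/V².
V_ov = V_GS − V_th = 3.07 − 1.26 = 1.81 V.
Since V_DS = 0.251 V < V_ov = 1.81 V, the device is in the triode region.
I_D = k_n [V_ov · V_DS − ½ V_DS²] = 7.12 × [1.81 × 0.251 − 0.5 × 0.251²] = 3.01 mA.

Triode; I_D = 3.01 mA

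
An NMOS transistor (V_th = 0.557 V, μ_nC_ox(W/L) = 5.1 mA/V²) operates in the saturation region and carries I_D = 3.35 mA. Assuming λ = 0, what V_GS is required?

V_GS = 1.70 V

In saturation I_D = ½ k_n (V_GS − V_th)², so V_GS − V_th = √(2 I_D / k_n) = √(2 × 3.35 / 5.1) = 1.15 V.
V_GS = 0.557 + 1.15 = 1.7 V.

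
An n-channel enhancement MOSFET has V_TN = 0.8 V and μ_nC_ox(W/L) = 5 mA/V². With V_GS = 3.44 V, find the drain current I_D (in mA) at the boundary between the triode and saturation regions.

At the boundary V_DS = V_ov = V_GS − V_TN = 3.44 − 0.8 = 2.64 V.
I_D = ½ k_n V_ov² = 0.5 × 5 × 2.64² = 17.4 mA.

I_D = 17.4 mA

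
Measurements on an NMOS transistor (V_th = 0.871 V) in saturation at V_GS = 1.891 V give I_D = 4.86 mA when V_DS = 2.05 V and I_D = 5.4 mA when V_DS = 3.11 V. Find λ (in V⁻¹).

With V_GS fixed, I_D ∝ (1 + λ V_DS) in saturation, so I_D2/I_D1 = (1 + λ V_DS2)/(1 + λ V_DS1).
5.4/4.86 = 1.111 = (1 + 3.11 λ)/(1 + 2.05 λ).
Solving: λ (I_D1 V_DS2 − I_D2 V_DS1) = I_D2 − I_D1, so λ = (5.4 − 4.86) / (4.86 × 3.11 − 5.4 × 2.05) = 0.54 / 4.04 = 0.134 V⁻¹.

λ = 0.134 V⁻¹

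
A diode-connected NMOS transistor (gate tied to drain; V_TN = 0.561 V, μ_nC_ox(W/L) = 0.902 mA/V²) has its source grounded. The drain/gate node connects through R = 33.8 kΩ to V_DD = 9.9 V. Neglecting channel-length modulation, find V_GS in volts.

With gate tied to drain, V_GS = V_DS ≥ V_GS − V_TN, so the device is in saturation.
KCL at the drain: ½ k_n (V_GS − V_TN)² = (V_DD − V_GS)/R.
Let x = V_GS − 0.561. Then 15.2 x² + x − 9.339 = 0, giving x = 0.751 V (positive root), so V_GS = 1.31 V.
I_D = (V_DD − V_GS)/R = (9.9 − 1.31) / 33.8 = 0.254 mA.

V_GS = 1.31 V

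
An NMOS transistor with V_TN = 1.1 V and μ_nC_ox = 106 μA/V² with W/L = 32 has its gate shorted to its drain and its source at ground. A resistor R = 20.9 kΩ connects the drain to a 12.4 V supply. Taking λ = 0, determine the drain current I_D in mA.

I_D = 0.514 mA

With gate tied to drain, V_GS = V_DS ≥ V_GS − V_TN, so the device is in saturation.
k_n = μ_nC_ox · (W/L) = 3.392 mA/V².
KCL at the drain: ½ k_n (V_GS − V_TN)² = (V_DD − V_GS)/R.
Let x = V_GS − 1.1. Then 35.4 x² + x − 11.3 = 0, giving x = 0.551 V (positive root), so V_GS = 1.65 V.
I_D = (V_DD − V_GS)/R = (12.4 − 1.65) / 20.9 = 0.514 mA.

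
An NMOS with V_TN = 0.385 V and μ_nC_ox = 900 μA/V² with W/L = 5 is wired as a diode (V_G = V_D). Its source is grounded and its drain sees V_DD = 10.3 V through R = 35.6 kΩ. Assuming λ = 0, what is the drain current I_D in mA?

With gate tied to drain, V_GS = V_DS ≥ V_GS − V_TN, so the device is in saturation.
k_n = μ_nC_ox · (W/L) = 4.5 mA/V².
KCL at the drain: ½ k_n (V_GS − V_TN)² = (V_DD − V_GS)/R.
Let x = V_GS − 0.385. Then 80.1 x² + x − 9.915 = 0, giving x = 0.346 V (positive root), so V_GS = 0.731 V.
I_D = (V_DD − V_GS)/R = (10.3 − 0.731) / 35.6 = 0.269 mA.

I_D = 0.269 mA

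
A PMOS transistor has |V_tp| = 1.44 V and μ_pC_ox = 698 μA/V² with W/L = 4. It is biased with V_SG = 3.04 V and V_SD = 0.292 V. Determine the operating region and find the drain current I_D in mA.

Triode; I_D = 1.19 mA

k_p = μ_pC_ox · (W/L) = 2.792 mA/V².
V_ov = V_SG − |V_tp| = 3.04 − 1.44 = 1.6 V.
Since V_SD = 0.292 V < V_ov = 1.6 V, the device is in the triode region.
I_D = k_p [V_ov · V_SD − ½ V_SD²] = 2.792 × [1.6 × 0.292 − 0.5 × 0.292²] = 1.19 mA.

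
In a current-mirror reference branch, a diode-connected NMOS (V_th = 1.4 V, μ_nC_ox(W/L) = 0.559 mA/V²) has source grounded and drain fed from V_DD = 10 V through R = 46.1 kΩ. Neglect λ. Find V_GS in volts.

V_GS = 2.18 V

With gate tied to drain, V_GS = V_DS ≥ V_GS − V_th, so the device is in saturation.
KCL at the drain: ½ k_n (V_GS − V_th)² = (V_DD − V_GS)/R.
Let x = V_GS − 1.4. Then 12.9 x² + x − 8.6 = 0, giving x = 0.779 V (positive root), so V_GS = 2.18 V.
I_D = (V_DD − V_GS)/R = (10 − 2.18) / 46.1 = 0.17 mA.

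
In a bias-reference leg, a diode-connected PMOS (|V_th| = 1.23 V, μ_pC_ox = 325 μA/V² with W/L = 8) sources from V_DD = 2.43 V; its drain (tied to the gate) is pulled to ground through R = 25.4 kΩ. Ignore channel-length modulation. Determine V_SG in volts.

V_SG = 1.41 V

With gate tied to drain, V_SG = V_SD ≥ V_SG − |V_th|, so the device is in saturation.
k_p = μ_pC_ox · (W/L) = 2.6 mA/V².
KCL at the drain: ½ k_p (V_SG − |V_th|)² = (V_DD − V_SG)/R.
Let x = V_SG − 1.23. Then 33 x² + x − 1.2 = 0, giving x = 0.176 V (positive root), so V_SG = 1.41 V.
I_D = (V_DD − V_SG)/R = (2.43 − 1.41) / 25.4 = 0.0403 mA.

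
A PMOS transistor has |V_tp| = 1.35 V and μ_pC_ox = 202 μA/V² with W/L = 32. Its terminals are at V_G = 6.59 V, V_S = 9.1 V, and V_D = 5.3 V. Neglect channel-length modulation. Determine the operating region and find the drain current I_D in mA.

Saturation; I_D = 4.35 mA

V_SG = V_S − V_G = 9.1 − 6.59 = 2.51 V; V_SD = V_S − V_D = 9.1 − 5.3 = 3.8 V.
k_p = μ_pC_ox · (W/L) = 6.464 mA/V².
V_ov = V_SG − |V_tp| = 2.51 − 1.35 = 1.16 V.
Since V_SD = 3.8 V ≥ V_ov = 1.16 V, the device is in saturation.
I_D = ½ k_p V_ov² = 0.5 × 6.464 × 1.16² = 4.35 mA.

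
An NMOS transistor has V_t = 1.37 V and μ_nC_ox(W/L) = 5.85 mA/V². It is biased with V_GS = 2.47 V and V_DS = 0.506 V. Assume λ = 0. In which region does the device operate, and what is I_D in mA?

Triode; I_D = 2.51 mA

V_ov = V_GS − V_t = 2.47 − 1.37 = 1.1 V.
Since V_DS = 0.506 V < V_ov = 1.1 V, the device is in the triode region.
I_D = k_n [V_ov · V_DS − ½ V_DS²] = 5.85 × [1.1 × 0.506 − 0.5 × 0.506²] = 2.51 mA.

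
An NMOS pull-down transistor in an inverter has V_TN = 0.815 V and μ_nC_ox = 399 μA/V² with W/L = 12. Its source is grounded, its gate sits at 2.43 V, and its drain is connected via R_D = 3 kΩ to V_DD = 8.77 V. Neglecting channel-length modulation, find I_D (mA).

V_GS = V_G = 2.43 V, so V_ov = 2.43 − 0.815 = 1.62 V.
k_n = μ_nC_ox · (W/L) = 4.788 mA/V².
Assume saturation: I_D = ½ k_n V_ov² = 0.5 × 4.788 × 1.62² = 6.24 mA, giving V_DS = V_DD − I_D R_D = 8.77 − 6.24 × 3 = -9.96 V.
But -9.96 V < V_ov = 1.62 V, so the device is actually in triode.
In triode I_D = k_n[V_ov V_DS − ½ V_DS²] and I_D = (V_DD − V_DS)/R_D. Equating: 7.18 V_DS² − 24.2 V_DS + 8.77 = 0, giving V_DS = 0.413 V (the root below V_ov).
I_D = (8.77 − 0.413) / 3 = 2.79 mA.

I_D = 2.79 mA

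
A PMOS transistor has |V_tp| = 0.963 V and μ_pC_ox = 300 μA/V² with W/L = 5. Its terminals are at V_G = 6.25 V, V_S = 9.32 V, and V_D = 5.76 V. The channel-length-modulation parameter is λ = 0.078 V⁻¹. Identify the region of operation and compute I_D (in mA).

V_SG = V_S − V_G = 9.32 − 6.25 = 3.07 V; V_SD = V_S − V_D = 9.32 − 5.76 = 3.56 V.
k_p = μ_pC_ox · (W/L) = 1.5 mA/V².
V_ov = V_SG − |V_tp| = 3.07 − 0.963 = 2.11 V.
Since V_SD = 3.56 V ≥ V_ov = 2.11 V, the device is in saturation.
I_D = ½ k_p V_ov² (1 + λ V_SD) = 0.5 × 1.5 × 2.11² × (1 + 0.078 × 3.56) = 4.25 mA.

Saturation; I_D = 4.25 mA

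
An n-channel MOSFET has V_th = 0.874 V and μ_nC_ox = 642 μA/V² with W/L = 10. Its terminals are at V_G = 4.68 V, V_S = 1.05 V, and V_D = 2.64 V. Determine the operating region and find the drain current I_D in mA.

Triode; I_D = 20.0 mA

V_GS = V_G − V_S = 4.68 − 1.05 = 3.63 V; V_DS = V_D − V_S = 2.64 − 1.05 = 1.59 V.
k_n = μ_nC_ox · (W/L) = 6.42 mA/V².
V_ov = V_GS − V_th = 3.63 − 0.874 = 2.76 V.
Since V_DS = 1.59 V < V_ov = 2.76 V, the device is in the triode region.
I_D = k_n [V_ov · V_DS − ½ V_DS²] = 6.42 × [2.76 × 1.59 − 0.5 × 1.59²] = 20 mA.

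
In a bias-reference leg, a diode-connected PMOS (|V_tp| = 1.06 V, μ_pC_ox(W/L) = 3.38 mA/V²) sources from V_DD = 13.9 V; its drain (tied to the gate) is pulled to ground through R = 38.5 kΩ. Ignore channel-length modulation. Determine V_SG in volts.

With gate tied to drain, V_SG = V_SD ≥ V_SG − |V_tp|, so the device is in saturation.
KCL at the drain: ½ k_p (V_SG − |V_tp|)² = (V_DD − V_SG)/R.
Let x = V_SG − 1.06. Then 65.1 x² + x − 12.84 = 0, giving x = 0.437 V (positive root), so V_SG = 1.5 V.
I_D = (V_DD − V_SG)/R = (13.9 − 1.5) / 38.5 = 0.322 mA.

V_SG = 1.50 V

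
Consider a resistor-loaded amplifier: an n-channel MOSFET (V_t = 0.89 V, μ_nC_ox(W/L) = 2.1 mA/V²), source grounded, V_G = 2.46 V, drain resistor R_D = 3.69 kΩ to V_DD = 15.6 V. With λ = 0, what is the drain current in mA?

I_D = 2.59 mA

V_GS = V_G = 2.46 V, so V_ov = 2.46 − 0.89 = 1.57 V.
Assume saturation: I_D = ½ k_n V_ov² = 0.5 × 2.1 × 1.57² = 2.59 mA, giving V_DS = V_DD − I_D R_D = 15.6 − 2.59 × 3.69 = 6.05 V.
V_DS = 6.05 V ≥ V_ov = 1.57 V, confirming saturation.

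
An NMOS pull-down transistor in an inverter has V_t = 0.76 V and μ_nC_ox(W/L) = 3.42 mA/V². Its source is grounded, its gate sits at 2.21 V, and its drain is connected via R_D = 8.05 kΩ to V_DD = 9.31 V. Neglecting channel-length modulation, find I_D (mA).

I_D = 1.13 mA

V_GS = V_G = 2.21 V, so V_ov = 2.21 − 0.76 = 1.45 V.
Assume saturation: I_D = ½ k_n V_ov² = 0.5 × 3.42 × 1.45² = 3.6 mA, giving V_DS = V_DD − I_D R_D = 9.31 − 3.6 × 8.05 = -19.6 V.
But -19.6 V < V_ov = 1.45 V, so the device is actually in triode.
In triode I_D = k_n[V_ov V_DS − ½ V_DS²] and I_D = (V_DD − V_DS)/R_D. Equating: 13.8 V_DS² − 40.92 V_DS + 9.31 = 0, giving V_DS = 0.248 V (the root below V_ov).
I_D = (9.31 − 0.248) / 8.05 = 1.13 mA.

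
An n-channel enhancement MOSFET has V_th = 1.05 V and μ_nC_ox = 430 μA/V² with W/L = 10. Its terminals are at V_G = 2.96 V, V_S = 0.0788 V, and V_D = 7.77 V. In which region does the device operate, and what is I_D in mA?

V_GS = V_G − V_S = 2.96 − 0.0788 = 2.88 V; V_DS = V_D − V_S = 7.77 − 0.0788 = 7.69 V.
k_n = μ_nC_ox · (W/L) = 4.3 mA/V².
V_ov = V_GS − V_th = 2.88 − 1.05 = 1.83 V.
Since V_DS = 7.69 V ≥ V_ov = 1.83 V, the device is in saturation.
I_D = ½ k_n V_ov² = 0.5 × 4.3 × 1.83² = 7.21 mA.

Saturation; I_D = 7.21 mA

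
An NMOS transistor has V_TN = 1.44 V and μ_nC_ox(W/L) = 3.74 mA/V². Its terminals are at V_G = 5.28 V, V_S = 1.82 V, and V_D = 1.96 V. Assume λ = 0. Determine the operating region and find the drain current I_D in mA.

V_GS = V_G − V_S = 5.28 − 1.82 = 3.46 V; V_DS = V_D − V_S = 1.96 − 1.82 = 0.14 V.
V_ov = V_GS − V_TN = 3.46 − 1.44 = 2.02 V.
Since V_DS = 0.14 V < V_ov = 2.02 V, the device is in the triode region.
I_D = k_n [V_ov · V_DS − ½ V_DS²] = 3.74 × [2.02 × 0.14 − 0.5 × 0.14²] = 1.02 mA.

Triode; I_D = 1.02 mA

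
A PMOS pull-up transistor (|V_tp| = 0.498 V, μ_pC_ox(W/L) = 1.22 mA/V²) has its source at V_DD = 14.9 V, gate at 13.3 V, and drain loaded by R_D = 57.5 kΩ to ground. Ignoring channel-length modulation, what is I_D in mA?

V_SG = V_DD − V_G = 14.9 − 13.3 = 1.6 V, so V_ov = 1.6 − 0.498 = 1.1 V.
Assume saturation: I_D = ½ k_p V_ov² = 0.5 × 1.22 × 1.1² = 0.741 mA, giving V_SD = V_DD − I_D R_D = 14.9 − 0.741 × 57.5 = -27.7 V.
But -27.7 V < V_ov = 1.1 V, so the device is actually in triode.
In triode I_D = k_p[V_ov V_SD − ½ V_SD²] and I_D = (V_DD − V_SD)/R_D. Equating: 35.1 V_SD² − 78.31 V_SD + 14.9 = 0, giving V_SD = 0.21 V (the root below V_ov).
I_D = (14.9 − 0.21) / 57.5 = 0.255 mA.

I_D = 0.255 mA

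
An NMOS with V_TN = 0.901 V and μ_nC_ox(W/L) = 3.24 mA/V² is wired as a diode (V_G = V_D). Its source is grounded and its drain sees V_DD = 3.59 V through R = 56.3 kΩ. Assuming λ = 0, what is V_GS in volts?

With gate tied to drain, V_GS = V_DS ≥ V_GS − V_TN, so the device is in saturation.
KCL at the drain: ½ k_n (V_GS − V_TN)² = (V_DD − V_GS)/R.
Let x = V_GS − 0.901. Then 91.2 x² + x − 2.689 = 0, giving x = 0.166 V (positive root), so V_GS = 1.07 V.
I_D = (V_DD − V_GS)/R = (3.59 − 1.07) / 56.3 = 0.0448 mA.

V_GS = 1.07 V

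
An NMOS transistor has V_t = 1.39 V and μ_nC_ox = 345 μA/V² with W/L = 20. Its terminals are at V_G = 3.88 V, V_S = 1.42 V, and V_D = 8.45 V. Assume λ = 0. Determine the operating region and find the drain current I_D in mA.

V_GS = V_G − V_S = 3.88 − 1.42 = 2.46 V; V_DS = V_D − V_S = 8.45 − 1.42 = 7.03 V.
k_n = μ_nC_ox · (W/L) = 6.9 mA/V².
V_ov = V_GS − V_t = 2.46 − 1.39 = 1.07 V.
Since V_DS = 7.03 V ≥ V_ov = 1.07 V, the device is in saturation.
I_D = ½ k_n V_ov² = 0.5 × 6.9 × 1.07² = 3.95 mA.

Saturation; I_D = 3.95 mA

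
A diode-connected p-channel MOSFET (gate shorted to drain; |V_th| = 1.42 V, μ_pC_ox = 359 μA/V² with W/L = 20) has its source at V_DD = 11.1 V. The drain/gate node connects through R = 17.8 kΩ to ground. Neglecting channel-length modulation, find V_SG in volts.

V_SG = 1.80 V

With gate tied to drain, V_SG = V_SD ≥ V_SG − |V_th|, so the device is in saturation.
k_p = μ_pC_ox · (W/L) = 7.18 mA/V².
KCL at the drain: ½ k_p (V_SG − |V_th|)² = (V_DD − V_SG)/R.
Let x = V_SG − 1.42. Then 63.9 x² + x − 9.68 = 0, giving x = 0.381 V (positive root), so V_SG = 1.8 V.
I_D = (V_DD − V_SG)/R = (11.1 − 1.8) / 17.8 = 0.522 mA.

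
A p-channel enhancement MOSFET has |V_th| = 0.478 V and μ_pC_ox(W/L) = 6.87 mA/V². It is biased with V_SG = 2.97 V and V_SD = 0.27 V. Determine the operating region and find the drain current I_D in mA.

Triode; I_D = 4.37 mA

V_ov = V_SG − |V_th| = 2.97 − 0.478 = 2.49 V.
Since V_SD = 0.27 V < V_ov = 2.49 V, the device is in the triode region.
I_D = k_p [V_ov · V_SD − ½ V_SD²] = 6.87 × [2.49 × 0.27 − 0.5 × 0.27²] = 4.37 mA.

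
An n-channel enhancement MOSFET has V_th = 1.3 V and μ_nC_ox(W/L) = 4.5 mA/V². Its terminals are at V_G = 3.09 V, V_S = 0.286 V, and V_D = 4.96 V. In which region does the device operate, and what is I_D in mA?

V_GS = V_G − V_S = 3.09 − 0.286 = 2.8 V; V_DS = V_D − V_S = 4.96 − 0.286 = 4.67 V.
V_ov = V_GS − V_th = 2.8 − 1.3 = 1.5 V.
Since V_DS = 4.67 V ≥ V_ov = 1.5 V, the device is in saturation.
I_D = ½ k_n V_ov² = 0.5 × 4.5 × 1.5² = 5.09 mA.

Saturation; I_D = 5.09 mA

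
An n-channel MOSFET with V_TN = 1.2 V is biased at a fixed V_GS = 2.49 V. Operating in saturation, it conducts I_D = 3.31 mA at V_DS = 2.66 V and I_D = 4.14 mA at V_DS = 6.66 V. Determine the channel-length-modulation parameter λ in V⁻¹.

With V_GS fixed, I_D ∝ (1 + λ V_DS) in saturation, so I_D2/I_D1 = (1 + λ V_DS2)/(1 + λ V_DS1).
4.14/3.31 = 1.251 = (1 + 6.66 λ)/(1 + 2.66 λ).
Solving: λ (I_D1 V_DS2 − I_D2 V_DS1) = I_D2 − I_D1, so λ = (4.14 − 3.31) / (3.31 × 6.66 − 4.14 × 2.66) = 0.83 / 11 = 0.0752 V⁻¹.

λ = 0.0752 V⁻¹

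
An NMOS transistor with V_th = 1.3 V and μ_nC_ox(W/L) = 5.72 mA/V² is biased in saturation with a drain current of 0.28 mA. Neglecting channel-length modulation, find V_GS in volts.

In saturation I_D = ½ k_n (V_GS − V_th)², so V_GS − V_th = √(2 I_D / k_n) = √(2 × 0.28 / 5.72) = 0.313 V.
V_GS = 1.3 + 0.313 = 1.61 V.

V_GS = 1.61 V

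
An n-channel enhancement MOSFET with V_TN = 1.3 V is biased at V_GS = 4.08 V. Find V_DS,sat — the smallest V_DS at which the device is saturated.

The boundary between triode and saturation is V_DS = V_GS − V_TN = V_ov.
V_ov = 4.08 − 1.3 = 2.78 V.

V_DS,sat = 2.78 V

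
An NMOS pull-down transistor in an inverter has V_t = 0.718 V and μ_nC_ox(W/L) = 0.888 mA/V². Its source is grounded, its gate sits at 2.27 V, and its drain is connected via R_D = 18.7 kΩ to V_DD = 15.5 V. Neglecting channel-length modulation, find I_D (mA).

I_D = 0.788 mA

V_GS = V_G = 2.27 V, so V_ov = 2.27 − 0.718 = 1.55 V.
Assume saturation: I_D = ½ k_n V_ov² = 0.5 × 0.888 × 1.55² = 1.07 mA, giving V_DS = V_DD − I_D R_D = 15.5 − 1.07 × 18.7 = -4.5 V.
But -4.5 V < V_ov = 1.55 V, so the device is actually in triode.
In triode I_D = k_n[V_ov V_DS − ½ V_DS²] and I_D = (V_DD − V_DS)/R_D. Equating: 8.3 V_DS² − 26.77 V_DS + 15.5 = 0, giving V_DS = 0.756 V (the root below V_ov).
I_D = (15.5 − 0.756) / 18.7 = 0.788 mA.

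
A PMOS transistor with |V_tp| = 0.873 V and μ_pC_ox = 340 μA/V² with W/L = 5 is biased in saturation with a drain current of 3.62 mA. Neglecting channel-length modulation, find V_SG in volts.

k_p = μ_pC_ox · (W/L) = 1.7 mA/V².
In saturation I_D = ½ k_p (V_SG − |V_tp|)², so V_SG − |V_tp| = √(2 I_D / k_p) = √(2 × 3.62 / 1.7) = 2.06 V.
V_SG = 0.873 + 2.06 = 2.94 V.

V_SG = 2.94 V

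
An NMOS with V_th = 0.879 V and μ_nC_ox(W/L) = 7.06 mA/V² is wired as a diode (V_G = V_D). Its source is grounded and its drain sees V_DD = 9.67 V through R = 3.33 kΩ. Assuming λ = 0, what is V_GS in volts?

With gate tied to drain, V_GS = V_DS ≥ V_GS − V_th, so the device is in saturation.
KCL at the drain: ½ k_n (V_GS − V_th)² = (V_DD − V_GS)/R.
Let x = V_GS − 0.879. Then 11.8 x² + x − 8.791 = 0, giving x = 0.823 V (positive root), so V_GS = 1.7 V.
I_D = (V_DD − V_GS)/R = (9.67 − 1.7) / 3.33 = 2.39 mA.

V_GS = 1.70 V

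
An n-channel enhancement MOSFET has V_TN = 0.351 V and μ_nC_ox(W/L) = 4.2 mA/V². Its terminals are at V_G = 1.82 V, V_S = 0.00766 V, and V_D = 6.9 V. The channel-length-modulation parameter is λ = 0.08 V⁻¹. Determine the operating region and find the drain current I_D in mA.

V_GS = V_G − V_S = 1.82 − 0.00766 = 1.81 V; V_DS = V_D − V_S = 6.9 − 0.00766 = 6.89 V.
V_ov = V_GS − V_TN = 1.81 − 0.351 = 1.46 V.
Since V_DS = 6.89 V ≥ V_ov = 1.46 V, the device is in saturation.
I_D = ½ k_n V_ov² (1 + λ V_DS) = 0.5 × 4.2 × 1.46² × (1 + 0.08 × 6.89) = 6.96 mA.

Saturation; I_D = 6.96 mA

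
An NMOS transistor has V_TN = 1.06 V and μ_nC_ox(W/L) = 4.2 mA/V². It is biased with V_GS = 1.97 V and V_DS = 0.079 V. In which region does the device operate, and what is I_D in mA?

Triode; I_D = 0.289 mA

V_ov = V_GS − V_TN = 1.97 − 1.06 = 0.91 V.
Since V_DS = 0.079 V < V_ov = 0.91 V, the device is in the triode region.
I_D = k_n [V_ov · V_DS − ½ V_DS²] = 4.2 × [0.91 × 0.079 − 0.5 × 0.079²] = 0.289 mA.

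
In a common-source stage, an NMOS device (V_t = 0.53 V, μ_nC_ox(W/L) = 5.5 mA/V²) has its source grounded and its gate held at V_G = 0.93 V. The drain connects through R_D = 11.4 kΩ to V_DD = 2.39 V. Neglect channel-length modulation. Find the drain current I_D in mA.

I_D = 0.200 mA

V_GS = V_G = 0.93 V, so V_ov = 0.93 − 0.53 = 0.4 V.
Assume saturation: I_D = ½ k_n V_ov² = 0.5 × 5.5 × 0.4² = 0.44 mA, giving V_DS = V_DD − I_D R_D = 2.39 − 0.44 × 11.4 = -2.63 V.
But -2.63 V < V_ov = 0.4 V, so the device is actually in triode.
In triode I_D = k_n[V_ov V_DS − ½ V_DS²] and I_D = (V_DD − V_DS)/R_D. Equating: 31.4 V_DS² − 26.08 V_DS + 2.39 = 0, giving V_DS = 0.105 V (the root below V_ov).
I_D = (2.39 − 0.105) / 11.4 = 0.2 mA.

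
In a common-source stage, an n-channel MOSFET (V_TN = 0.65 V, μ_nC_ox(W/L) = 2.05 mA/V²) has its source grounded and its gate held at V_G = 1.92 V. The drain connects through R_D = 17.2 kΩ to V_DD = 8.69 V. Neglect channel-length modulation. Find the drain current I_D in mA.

V_GS = V_G = 1.92 V, so V_ov = 1.92 − 0.65 = 1.27 V.
Assume saturation: I_D = ½ k_n V_ov² = 0.5 × 2.05 × 1.27² = 1.65 mA, giving V_DS = V_DD − I_D R_D = 8.69 − 1.65 × 17.2 = -19.7 V.
But -19.7 V < V_ov = 1.27 V, so the device is actually in triode.
In triode I_D = k_n[V_ov V_DS − ½ V_DS²] and I_D = (V_DD − V_DS)/R_D. Equating: 17.6 V_DS² − 45.78 V_DS + 8.69 = 0, giving V_DS = 0.206 V (the root below V_ov).
I_D = (8.69 − 0.206) / 17.2 = 0.493 mA.

I_D = 0.493 mA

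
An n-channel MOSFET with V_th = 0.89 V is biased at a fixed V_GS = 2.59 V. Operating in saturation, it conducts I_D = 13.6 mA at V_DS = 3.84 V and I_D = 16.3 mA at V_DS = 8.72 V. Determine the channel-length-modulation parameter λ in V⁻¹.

With V_GS fixed, I_D ∝ (1 + λ V_DS) in saturation, so I_D2/I_D1 = (1 + λ V_DS2)/(1 + λ V_DS1).
16.3/13.6 = 1.199 = (1 + 8.72 λ)/(1 + 3.84 λ).
Solving: λ (I_D1 V_DS2 − I_D2 V_DS1) = I_D2 − I_D1, so λ = (16.3 − 13.6) / (13.6 × 8.72 − 16.3 × 3.84) = 2.7 / 56 = 0.0482 V⁻¹.

λ = 0.0482 V⁻¹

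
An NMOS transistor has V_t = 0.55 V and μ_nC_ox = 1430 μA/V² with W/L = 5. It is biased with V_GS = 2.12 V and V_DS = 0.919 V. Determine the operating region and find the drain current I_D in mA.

k_n = μ_nC_ox · (W/L) = 7.15 mA/V².
V_ov = V_GS − V_t = 2.12 − 0.55 = 1.57 V.
Since V_DS = 0.919 V < V_ov = 1.57 V, the device is in the triode region.
I_D = k_n [V_ov · V_DS − ½ V_DS²] = 7.15 × [1.57 × 0.919 − 0.5 × 0.919²] = 7.3 mA.

Triode; I_D = 7.30 mA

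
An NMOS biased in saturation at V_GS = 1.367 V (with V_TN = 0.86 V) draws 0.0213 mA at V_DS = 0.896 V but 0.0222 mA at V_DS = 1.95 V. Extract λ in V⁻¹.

With V_GS fixed, I_D ∝ (1 + λ V_DS) in saturation, so I_D2/I_D1 = (1 + λ V_DS2)/(1 + λ V_DS1).
0.0222/0.0213 = 1.042 = (1 + 1.95 λ)/(1 + 0.896 λ).
Solving: λ (I_D1 V_DS2 − I_D2 V_DS1) = I_D2 − I_D1, so λ = (0.0222 − 0.0213) / (0.0213 × 1.95 − 0.0222 × 0.896) = 0.0009 / 0.0216 = 0.0416 V⁻¹.

λ = 0.0416 V⁻¹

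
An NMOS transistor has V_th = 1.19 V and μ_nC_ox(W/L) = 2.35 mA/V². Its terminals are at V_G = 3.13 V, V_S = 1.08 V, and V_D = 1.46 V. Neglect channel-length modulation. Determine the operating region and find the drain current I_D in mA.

V_GS = V_G − V_S = 3.13 − 1.08 = 2.05 V; V_DS = V_D − V_S = 1.46 − 1.08 = 0.38 V.
V_ov = V_GS − V_th = 2.05 − 1.19 = 0.86 V.
Since V_DS = 0.38 V < V_ov = 0.86 V, the device is in the triode region.
I_D = k_n [V_ov · V_DS − ½ V_DS²] = 2.35 × [0.86 × 0.38 − 0.5 × 0.38²] = 0.598 mA.

Triode; I_D = 0.598 mA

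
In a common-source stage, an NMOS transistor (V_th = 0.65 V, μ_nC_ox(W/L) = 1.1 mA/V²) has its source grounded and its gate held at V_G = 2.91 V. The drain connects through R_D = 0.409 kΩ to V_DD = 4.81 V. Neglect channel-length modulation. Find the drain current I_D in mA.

V_GS = V_G = 2.91 V, so V_ov = 2.91 − 0.65 = 2.26 V.
Assume saturation: I_D = ½ k_n V_ov² = 0.5 × 1.1 × 2.26² = 2.81 mA, giving V_DS = V_DD − I_D R_D = 4.81 − 2.81 × 0.409 = 3.66 V.
V_DS = 3.66 V ≥ V_ov = 2.26 V, confirming saturation.

I_D = 2.81 mA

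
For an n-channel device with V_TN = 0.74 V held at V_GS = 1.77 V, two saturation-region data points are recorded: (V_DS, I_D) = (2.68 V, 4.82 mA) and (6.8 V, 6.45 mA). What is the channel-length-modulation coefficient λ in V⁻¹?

λ = 0.105 V⁻¹

With V_GS fixed, I_D ∝ (1 + λ V_DS) in saturation, so I_D2/I_D1 = (1 + λ V_DS2)/(1 + λ V_DS1).
6.45/4.82 = 1.338 = (1 + 6.8 λ)/(1 + 2.68 λ).
Solving: λ (I_D1 V_DS2 − I_D2 V_DS1) = I_D2 − I_D1, so λ = (6.45 − 4.82) / (4.82 × 6.8 − 6.45 × 2.68) = 1.63 / 15.5 = 0.105 V⁻¹.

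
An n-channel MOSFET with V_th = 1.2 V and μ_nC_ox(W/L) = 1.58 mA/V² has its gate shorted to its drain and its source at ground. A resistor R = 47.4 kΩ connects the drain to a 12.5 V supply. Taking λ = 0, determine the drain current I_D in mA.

With gate tied to drain, V_GS = V_DS ≥ V_GS − V_th, so the device is in saturation.
KCL at the drain: ½ k_n (V_GS − V_th)² = (V_DD − V_GS)/R.
Let x = V_GS − 1.2. Then 37.4 x² + x − 11.3 = 0, giving x = 0.536 V (positive root), so V_GS = 1.74 V.
I_D = (V_DD − V_GS)/R = (12.5 − 1.74) / 47.4 = 0.227 mA.

I_D = 0.227 mA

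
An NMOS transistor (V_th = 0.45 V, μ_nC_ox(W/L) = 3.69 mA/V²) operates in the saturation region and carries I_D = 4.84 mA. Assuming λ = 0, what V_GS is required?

V_GS = 2.07 V

In saturation I_D = ½ k_n (V_GS − V_th)², so V_GS − V_th = √(2 I_D / k_n) = √(2 × 4.84 / 3.69) = 1.62 V.
V_GS = 0.45 + 1.62 = 2.07 V.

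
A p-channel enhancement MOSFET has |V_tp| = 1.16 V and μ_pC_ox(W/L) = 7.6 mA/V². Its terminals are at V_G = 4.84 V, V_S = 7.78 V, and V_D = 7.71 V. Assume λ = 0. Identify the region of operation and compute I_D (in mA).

Triode; I_D = 0.928 mA

V_SG = V_S − V_G = 7.78 − 4.84 = 2.94 V; V_SD = V_S − V_D = 7.78 − 7.71 = 0.07 V.
V_ov = V_SG − |V_tp| = 2.94 − 1.16 = 1.78 V.
Since V_SD = 0.07 V < V_ov = 1.78 V, the device is in the triode region.
I_D = k_p [V_ov · V_SD − ½ V_SD²] = 7.6 × [1.78 × 0.07 − 0.5 × 0.07²] = 0.928 mA.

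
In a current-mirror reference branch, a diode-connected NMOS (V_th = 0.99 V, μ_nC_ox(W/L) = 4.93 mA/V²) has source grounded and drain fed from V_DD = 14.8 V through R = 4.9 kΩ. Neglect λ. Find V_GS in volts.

V_GS = 2.02 V

With gate tied to drain, V_GS = V_DS ≥ V_GS − V_th, so the device is in saturation.
KCL at the drain: ½ k_n (V_GS − V_th)² = (V_DD − V_GS)/R.
Let x = V_GS − 0.99. Then 12.1 x² + x − 13.81 = 0, giving x = 1.03 V (positive root), so V_GS = 2.02 V.
I_D = (V_DD − V_GS)/R = (14.8 − 2.02) / 4.9 = 2.61 mA.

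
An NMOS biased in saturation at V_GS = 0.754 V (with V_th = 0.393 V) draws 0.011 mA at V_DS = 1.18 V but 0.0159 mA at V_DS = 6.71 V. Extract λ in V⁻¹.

With V_GS fixed, I_D ∝ (1 + λ V_DS) in saturation, so I_D2/I_D1 = (1 + λ V_DS2)/(1 + λ V_DS1).
0.0159/0.011 = 1.445 = (1 + 6.71 λ)/(1 + 1.18 λ).
Solving: λ (I_D1 V_DS2 − I_D2 V_DS1) = I_D2 − I_D1, so λ = (0.0159 − 0.011) / (0.011 × 6.71 − 0.0159 × 1.18) = 0.0049 / 0.055 = 0.089 V⁻¹.

λ = 0.0890 V⁻¹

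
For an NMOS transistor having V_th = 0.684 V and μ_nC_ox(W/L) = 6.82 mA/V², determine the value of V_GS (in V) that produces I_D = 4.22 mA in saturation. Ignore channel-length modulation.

V_GS = 1.80 V

In saturation I_D = ½ k_n (V_GS − V_th)², so V_GS − V_th = √(2 I_D / k_n) = √(2 × 4.22 / 6.82) = 1.11 V.
V_GS = 0.684 + 1.11 = 1.8 V.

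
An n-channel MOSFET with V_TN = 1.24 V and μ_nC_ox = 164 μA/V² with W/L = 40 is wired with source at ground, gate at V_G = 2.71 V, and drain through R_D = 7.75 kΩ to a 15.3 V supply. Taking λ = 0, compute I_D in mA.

I_D = 1.95 mA

V_GS = V_G = 2.71 V, so V_ov = 2.71 − 1.24 = 1.47 V.
k_n = μ_nC_ox · (W/L) = 6.56 mA/V².
Assume saturation: I_D = ½ k_n V_ov² = 0.5 × 6.56 × 1.47² = 7.09 mA, giving V_DS = V_DD − I_D R_D = 15.3 − 7.09 × 7.75 = -39.6 V.
But -39.6 V < V_ov = 1.47 V, so the device is actually in triode.
In triode I_D = k_n[V_ov V_DS − ½ V_DS²] and I_D = (V_DD − V_DS)/R_D. Equating: 25.4 V_DS² − 75.73 V_DS + 15.3 = 0, giving V_DS = 0.218 V (the root below V_ov).
I_D = (15.3 − 0.218) / 7.75 = 1.95 mA.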